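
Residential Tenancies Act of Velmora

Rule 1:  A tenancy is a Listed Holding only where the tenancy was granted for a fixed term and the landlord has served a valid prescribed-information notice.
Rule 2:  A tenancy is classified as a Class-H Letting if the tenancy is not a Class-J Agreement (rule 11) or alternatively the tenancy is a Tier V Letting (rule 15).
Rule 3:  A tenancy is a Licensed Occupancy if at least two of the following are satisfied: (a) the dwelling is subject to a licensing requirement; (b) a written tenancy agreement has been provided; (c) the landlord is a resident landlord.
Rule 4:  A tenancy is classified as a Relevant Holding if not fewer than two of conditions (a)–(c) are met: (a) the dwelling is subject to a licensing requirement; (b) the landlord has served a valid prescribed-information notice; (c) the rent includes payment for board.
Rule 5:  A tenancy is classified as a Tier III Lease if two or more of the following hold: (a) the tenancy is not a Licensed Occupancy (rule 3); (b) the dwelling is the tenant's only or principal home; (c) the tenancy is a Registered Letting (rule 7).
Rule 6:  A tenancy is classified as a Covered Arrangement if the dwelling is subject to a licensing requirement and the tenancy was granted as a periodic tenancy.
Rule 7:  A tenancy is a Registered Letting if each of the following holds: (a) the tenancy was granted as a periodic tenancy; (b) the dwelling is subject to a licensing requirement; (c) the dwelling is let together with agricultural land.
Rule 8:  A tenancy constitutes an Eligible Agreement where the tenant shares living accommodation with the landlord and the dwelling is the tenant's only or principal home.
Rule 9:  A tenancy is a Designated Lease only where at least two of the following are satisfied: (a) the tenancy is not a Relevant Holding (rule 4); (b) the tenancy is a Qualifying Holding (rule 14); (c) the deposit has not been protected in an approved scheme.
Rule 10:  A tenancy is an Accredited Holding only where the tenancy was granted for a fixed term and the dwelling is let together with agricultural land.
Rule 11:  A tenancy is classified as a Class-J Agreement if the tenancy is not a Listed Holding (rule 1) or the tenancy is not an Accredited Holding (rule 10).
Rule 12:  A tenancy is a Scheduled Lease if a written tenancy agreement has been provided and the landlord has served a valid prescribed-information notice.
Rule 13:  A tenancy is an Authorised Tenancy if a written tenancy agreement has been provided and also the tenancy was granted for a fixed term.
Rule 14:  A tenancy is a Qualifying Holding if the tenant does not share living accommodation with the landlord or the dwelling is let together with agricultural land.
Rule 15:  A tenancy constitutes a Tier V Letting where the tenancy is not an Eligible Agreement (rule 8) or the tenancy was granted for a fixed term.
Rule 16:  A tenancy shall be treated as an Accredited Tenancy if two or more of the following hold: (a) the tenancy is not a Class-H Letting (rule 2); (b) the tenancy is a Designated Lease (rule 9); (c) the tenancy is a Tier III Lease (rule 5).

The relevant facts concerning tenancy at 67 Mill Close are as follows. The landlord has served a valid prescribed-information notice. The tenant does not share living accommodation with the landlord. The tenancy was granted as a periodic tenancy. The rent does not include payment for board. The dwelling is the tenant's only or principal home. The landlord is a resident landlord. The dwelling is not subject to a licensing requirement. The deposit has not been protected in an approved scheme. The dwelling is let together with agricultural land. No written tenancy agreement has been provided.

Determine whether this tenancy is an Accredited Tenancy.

rule 1 — Listed Holding: [the tenancy was granted for a fixed term? no] AND [the landlord has served a valid prescribed-information notice? yes] → not satisfied.
rule 10 — Accredited Holding: [the tenancy was granted for a fixed term? no] AND [the dwelling is let together with agricultural land? yes] → not satisfied.
rule 11 — Class-J Agreement: [not a Listed Holding (rule 1)? yes] OR [not an Accredited Holding (rule 10)? yes] → satisfied.
rule 8 — Eligible Agreement: [the tenant shares living accommodation with the landlord? no] AND [the dwelling is the tenant's only or principal home? yes] → not satisfied.
rule 15 — Tier V Letting: [not an Eligible Agreement (rule 8)? yes] OR [the tenancy was granted for a fixed term? no] → satisfied.
rule 2 — Class-H Letting: [not a Class-J Agreement (rule 11)? no] OR [Tier V Letting (rule 15)? yes] → satisfied.
rule 4 — Relevant Holding: the dwelling is subject to a licensing requirement? no; the landlord has served a valid prescribed-information notice? yes; the rent includes payment for board? no — 1 of 3 hold (need ≥2) → not satisfied.
rule 14 — Qualifying Holding: [the tenant does not share living accommodation with the landlord? yes] OR [the dwelling is let together with agricultural land? yes] → satisfied.
rule 9 — Designated Lease: not a Relevant Holding (rule 4)? yes; Qualifying Holding (rule 14)? yes; the deposit has not been protected in an approved scheme? yes — 3 of 3 hold (need ≥2) → satisfied.
rule 3 — Licensed Occupancy: the dwelling is subject to a licensing requirement? no; a written tenancy agreement has been provided? no; the landlord is a resident landlord? yes — 1 of 3 hold (need ≥2) → not satisfied.
rule 7 — Registered Letting: [the tenancy was granted as a periodic tenancy? yes] AND [the dwelling is subject to a licensing requirement? no] AND [the dwelling is let together with agricultural land? yes] → not satisfied.
rule 5 — Tier III Lease: not a Licensed Occupancy (rule 3)? yes; the dwelling is the tenant's only or principal home? yes; Registered Letting (rule 7)? no — 2 of 3 hold (need ≥2) → satisfied.
rule 16 — Accredited Tenancy: not a Class-H Letting (rule 2)? no; Designated Lease (rule 9)? yes; Tier III Lease (rule 5)? yes — 2 of 3 hold (need ≥2) → satisfied.

Yes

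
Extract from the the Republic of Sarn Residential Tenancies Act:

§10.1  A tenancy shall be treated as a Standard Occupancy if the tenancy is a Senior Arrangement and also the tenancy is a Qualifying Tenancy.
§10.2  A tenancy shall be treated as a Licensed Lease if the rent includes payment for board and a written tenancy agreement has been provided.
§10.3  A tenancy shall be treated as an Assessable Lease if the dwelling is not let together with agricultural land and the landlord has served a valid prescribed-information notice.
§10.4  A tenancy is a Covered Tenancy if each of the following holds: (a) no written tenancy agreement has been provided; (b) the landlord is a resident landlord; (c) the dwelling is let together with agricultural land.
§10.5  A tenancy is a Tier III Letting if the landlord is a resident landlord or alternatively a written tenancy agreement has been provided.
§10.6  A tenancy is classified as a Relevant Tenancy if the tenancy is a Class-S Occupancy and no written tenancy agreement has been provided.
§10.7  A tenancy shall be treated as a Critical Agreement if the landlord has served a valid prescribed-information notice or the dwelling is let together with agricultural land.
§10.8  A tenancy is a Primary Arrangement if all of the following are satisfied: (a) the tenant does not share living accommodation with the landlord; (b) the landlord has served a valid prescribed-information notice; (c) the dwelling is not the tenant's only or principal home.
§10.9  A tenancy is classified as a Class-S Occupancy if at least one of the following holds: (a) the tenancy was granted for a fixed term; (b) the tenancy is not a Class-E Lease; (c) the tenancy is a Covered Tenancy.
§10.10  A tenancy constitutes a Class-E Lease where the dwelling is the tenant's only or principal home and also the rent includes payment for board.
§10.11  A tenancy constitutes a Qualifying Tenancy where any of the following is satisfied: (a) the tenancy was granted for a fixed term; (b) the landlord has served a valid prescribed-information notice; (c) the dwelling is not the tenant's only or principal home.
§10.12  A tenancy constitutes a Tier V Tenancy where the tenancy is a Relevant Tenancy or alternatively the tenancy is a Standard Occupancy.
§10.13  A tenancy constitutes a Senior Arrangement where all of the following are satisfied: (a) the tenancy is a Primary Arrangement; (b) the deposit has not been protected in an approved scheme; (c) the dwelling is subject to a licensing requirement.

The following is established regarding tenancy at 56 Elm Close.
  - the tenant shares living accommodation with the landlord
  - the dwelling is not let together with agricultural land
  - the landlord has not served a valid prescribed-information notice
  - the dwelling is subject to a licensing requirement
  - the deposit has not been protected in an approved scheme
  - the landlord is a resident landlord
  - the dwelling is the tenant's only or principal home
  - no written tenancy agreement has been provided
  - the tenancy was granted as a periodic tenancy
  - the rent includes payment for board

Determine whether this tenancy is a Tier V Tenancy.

Under §10.10: the dwelling is the tenant's only or principal home? yes; and the rent includes payment for board? yes. So the tenancy is a Class-E Lease.
Under §10.4: no written tenancy agreement has been provided? yes; and the landlord is a resident landlord? yes; and the dwelling is let together with agricultural land? no. So the tenancy is not a Covered Tenancy.
Under §10.9: the tenancy was granted for a fixed term? no; or not a Class-E Lease (§10.10)? no; or Covered Tenancy (§10.4)? no. So the tenancy is not a Class-S Occupancy.
Under §10.6: Class-S Occupancy (§10.9)? no; and no written tenancy agreement has been provided? yes. So the tenancy is not a Relevant Tenancy.
Under §10.8: the tenant does not share living accommodation with the landlord? no; and the landlord has served a valid prescribed-information notice? no; and the dwelling is not the tenant's only or principal home? no. So the tenancy is not a Primary Arrangement.
Under §10.13: Primary Arrangement (§10.8)? no; and the deposit has not been protected in an approved scheme? yes; and the dwelling is subject to a licensing requirement? yes. So the tenancy is not a Senior Arrangement.
Under §10.11: the tenancy was granted for a fixed term? no; or the landlord has served a valid prescribed-information notice? no; or the dwelling is not the tenant's only or principal home? no. So the tenancy is not a Qualifying Tenancy.
Under §10.1: Senior Arrangement (§10.13)? no; and Qualifying Tenancy (§10.11)? no. So the tenancy is not a Standard Occupancy.
Under §10.12: Relevant Tenancy (§10.6)? no; or Standard Occupancy (§10.1)? no. So the tenancy is not a Tier V Tenancy.

No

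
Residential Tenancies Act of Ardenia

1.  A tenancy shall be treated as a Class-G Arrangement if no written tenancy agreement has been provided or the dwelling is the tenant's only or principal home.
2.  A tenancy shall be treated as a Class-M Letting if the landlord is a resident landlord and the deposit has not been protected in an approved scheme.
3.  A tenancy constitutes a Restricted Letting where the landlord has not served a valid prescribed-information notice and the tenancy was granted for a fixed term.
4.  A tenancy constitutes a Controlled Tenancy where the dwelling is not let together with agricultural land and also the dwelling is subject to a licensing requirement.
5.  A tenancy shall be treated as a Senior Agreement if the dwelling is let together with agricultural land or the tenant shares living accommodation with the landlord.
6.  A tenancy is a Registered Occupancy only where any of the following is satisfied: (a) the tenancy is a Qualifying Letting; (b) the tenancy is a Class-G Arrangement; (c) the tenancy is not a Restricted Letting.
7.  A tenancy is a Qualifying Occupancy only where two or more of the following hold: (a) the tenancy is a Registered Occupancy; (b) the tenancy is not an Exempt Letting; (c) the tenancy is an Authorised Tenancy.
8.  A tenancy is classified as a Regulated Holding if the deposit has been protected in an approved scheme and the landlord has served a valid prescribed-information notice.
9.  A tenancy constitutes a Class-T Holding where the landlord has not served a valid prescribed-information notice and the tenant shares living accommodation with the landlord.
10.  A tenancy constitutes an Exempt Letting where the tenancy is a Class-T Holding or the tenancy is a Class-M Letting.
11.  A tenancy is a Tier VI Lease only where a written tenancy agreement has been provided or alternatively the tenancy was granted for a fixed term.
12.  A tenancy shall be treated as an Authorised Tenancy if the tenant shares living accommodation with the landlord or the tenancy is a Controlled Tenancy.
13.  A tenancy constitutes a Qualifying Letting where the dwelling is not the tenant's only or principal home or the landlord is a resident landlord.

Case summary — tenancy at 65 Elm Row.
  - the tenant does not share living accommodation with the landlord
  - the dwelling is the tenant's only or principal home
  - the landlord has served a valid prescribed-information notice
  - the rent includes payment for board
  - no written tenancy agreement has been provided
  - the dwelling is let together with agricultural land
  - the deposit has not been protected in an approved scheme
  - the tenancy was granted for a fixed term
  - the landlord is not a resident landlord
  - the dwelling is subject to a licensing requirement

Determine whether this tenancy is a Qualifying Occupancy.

Yes

paragraph 13 — Qualifying Letting: [the dwelling is not the tenant's only or principal home? no] OR [the landlord is a resident landlord? no] → not satisfied.
paragraph 1 — Class-G Arrangement: [no written tenancy agreement has been provided? yes] OR [the dwelling is the tenant's only or principal home? yes] → satisfied.
paragraph 3 — Restricted Letting: [the landlord has not served a valid prescribed-information notice? no] AND [the tenancy was granted for a fixed term? yes] → not satisfied.
paragraph 6 — Registered Occupancy: [Qualifying Letting (paragraph 13)? no] OR [Class-G Arrangement (paragraph 1)? yes] OR [not a Restricted Letting (paragraph 3)? yes] → satisfied.
paragraph 9 — Class-T Holding: [the landlord has not served a valid prescribed-information notice? no] AND [the tenant shares living accommodation with the landlord? no] → not satisfied.
paragraph 2 — Class-M Letting: [the landlord is a resident landlord? no] AND [the deposit has not been protected in an approved scheme? yes] → not satisfied.
paragraph 10 — Exempt Letting: [Class-T Holding (paragraph 9)? no] OR [Class-M Letting (paragraph 2)? no] → not satisfied.
paragraph 4 — Controlled Tenancy: [the dwelling is not let together with agricultural land? no] AND [the dwelling is subject to a licensing requirement? yes] → not satisfied.
paragraph 12 — Authorised Tenancy: [the tenant shares living accommodation with the landlord? no] OR [Controlled Tenancy (paragraph 4)? no] → not satisfied.
paragraph 7 — Qualifying Occupancy: Registered Occupancy (paragraph 6)? yes; not an Exempt Letting (paragraph 10)? yes; Authorised Tenancy (paragraph 12)? no — 2 of 3 hold (need ≥2) → satisfied.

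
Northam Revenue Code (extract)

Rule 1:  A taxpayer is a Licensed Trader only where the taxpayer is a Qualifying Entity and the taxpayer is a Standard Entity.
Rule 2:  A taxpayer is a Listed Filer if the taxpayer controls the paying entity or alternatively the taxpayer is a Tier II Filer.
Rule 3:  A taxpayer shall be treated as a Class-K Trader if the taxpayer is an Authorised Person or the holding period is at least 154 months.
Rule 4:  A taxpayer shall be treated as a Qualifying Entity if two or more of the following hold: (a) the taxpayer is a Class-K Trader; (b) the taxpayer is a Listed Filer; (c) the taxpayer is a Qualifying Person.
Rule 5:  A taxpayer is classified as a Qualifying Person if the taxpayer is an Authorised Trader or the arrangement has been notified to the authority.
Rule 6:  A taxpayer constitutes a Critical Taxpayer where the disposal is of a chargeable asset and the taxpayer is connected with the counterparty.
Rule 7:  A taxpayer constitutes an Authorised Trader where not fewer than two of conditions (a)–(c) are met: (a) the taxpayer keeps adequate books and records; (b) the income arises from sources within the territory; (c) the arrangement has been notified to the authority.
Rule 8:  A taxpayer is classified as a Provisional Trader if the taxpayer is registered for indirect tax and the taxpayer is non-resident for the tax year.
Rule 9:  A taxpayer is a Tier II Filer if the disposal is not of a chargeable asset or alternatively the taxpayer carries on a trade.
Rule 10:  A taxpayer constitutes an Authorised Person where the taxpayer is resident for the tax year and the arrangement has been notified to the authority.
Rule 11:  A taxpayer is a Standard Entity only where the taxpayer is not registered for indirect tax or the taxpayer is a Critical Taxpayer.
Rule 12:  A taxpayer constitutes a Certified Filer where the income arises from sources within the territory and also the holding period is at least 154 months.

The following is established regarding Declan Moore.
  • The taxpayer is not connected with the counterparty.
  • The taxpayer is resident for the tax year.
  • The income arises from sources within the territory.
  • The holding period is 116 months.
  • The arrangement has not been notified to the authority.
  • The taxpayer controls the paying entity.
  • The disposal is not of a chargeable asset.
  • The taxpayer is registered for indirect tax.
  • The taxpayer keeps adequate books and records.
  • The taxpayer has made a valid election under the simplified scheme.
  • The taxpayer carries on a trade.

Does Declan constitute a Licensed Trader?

Under rule 10: the taxpayer is resident for the tax year? yes; and the arrangement has been notified to the authority? no. So the taxpayer is not an Authorised Person.
Under rule 3: Authorised Person (rule 10)? no; or holding period: 116 months ≥ 154 months? no. So the taxpayer is not a Class-K Trader.
Under rule 9: the disposal is not of a chargeable asset? yes; or the taxpayer carries on a trade? yes. So the taxpayer is a Tier II Filer.
Under rule 2: the taxpayer controls the paying entity? yes; or Tier II Filer (rule 9)? yes. So the taxpayer is a Listed Filer.
Under rule 7: the taxpayer keeps adequate books and records? yes; the income arises from sources within the territory? yes; the arrangement has been notified to the authority? no — 2 of 3 hold (need ≥2) → satisfied.
Under rule 5: Authorised Trader (rule 7)? yes; or the arrangement has been notified to the authority? no. So the taxpayer is a Qualifying Person.
Under rule 4: Class-K Trader (rule 3)? no; Listed Filer (rule 2)? yes; Qualifying Person (rule 5)? yes — 2 of 3 hold (need ≥2) → satisfied.
Under rule 6: the disposal is of a chargeable asset? no; and the taxpayer is connected with the counterparty? no. So the taxpayer is not a Critical Taxpayer.
Under rule 11: the taxpayer is not registered for indirect tax? no; or Critical Taxpayer (rule 6)? no. So the taxpayer is not a Standard Entity.
Under rule 1: Qualifying Entity (rule 4)? yes; and Standard Entity (rule 11)? no. So the taxpayer is not a Licensed Trader.

No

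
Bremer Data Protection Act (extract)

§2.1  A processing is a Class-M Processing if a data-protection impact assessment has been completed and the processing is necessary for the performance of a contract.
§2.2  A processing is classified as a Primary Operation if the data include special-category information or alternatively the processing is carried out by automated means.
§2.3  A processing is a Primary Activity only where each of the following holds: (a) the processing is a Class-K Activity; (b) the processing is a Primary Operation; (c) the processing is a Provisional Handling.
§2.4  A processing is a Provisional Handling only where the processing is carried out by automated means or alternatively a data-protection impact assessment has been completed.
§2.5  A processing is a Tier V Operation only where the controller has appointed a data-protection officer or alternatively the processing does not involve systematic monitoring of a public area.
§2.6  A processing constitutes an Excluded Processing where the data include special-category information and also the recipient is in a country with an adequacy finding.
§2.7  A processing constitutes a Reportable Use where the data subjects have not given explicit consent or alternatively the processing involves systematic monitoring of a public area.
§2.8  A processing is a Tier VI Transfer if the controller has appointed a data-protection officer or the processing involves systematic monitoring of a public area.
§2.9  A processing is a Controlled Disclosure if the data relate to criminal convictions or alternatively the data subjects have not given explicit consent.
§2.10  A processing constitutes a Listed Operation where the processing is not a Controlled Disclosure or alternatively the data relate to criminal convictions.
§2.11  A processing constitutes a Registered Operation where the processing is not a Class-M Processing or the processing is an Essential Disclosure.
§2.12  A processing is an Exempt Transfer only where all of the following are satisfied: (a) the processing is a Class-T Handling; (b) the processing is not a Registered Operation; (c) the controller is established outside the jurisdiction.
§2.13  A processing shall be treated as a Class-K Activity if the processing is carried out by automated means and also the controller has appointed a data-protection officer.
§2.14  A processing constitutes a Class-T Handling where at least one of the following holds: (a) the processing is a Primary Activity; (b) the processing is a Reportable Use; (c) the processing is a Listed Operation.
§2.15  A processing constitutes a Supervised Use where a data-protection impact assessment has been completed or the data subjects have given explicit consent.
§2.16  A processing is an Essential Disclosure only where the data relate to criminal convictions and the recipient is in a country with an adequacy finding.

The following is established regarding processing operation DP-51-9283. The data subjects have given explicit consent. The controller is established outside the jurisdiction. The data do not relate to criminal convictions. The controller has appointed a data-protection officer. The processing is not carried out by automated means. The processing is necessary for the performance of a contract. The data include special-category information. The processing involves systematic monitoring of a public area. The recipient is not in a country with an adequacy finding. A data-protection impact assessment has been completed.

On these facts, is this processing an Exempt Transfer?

Yes

§2.13 — Class-K Activity: [the processing is carried out by automated means? no] AND [the controller has appointed a data-protection officer? yes] → not satisfied.
§2.2 — Primary Operation: [the data include special-category information? yes] OR [the processing is carried out by automated means? no] → satisfied.
§2.4 — Provisional Handling: [the processing is carried out by automated means? no] OR [a data-protection impact assessment has been completed? yes] → satisfied.
§2.3 — Primary Activity: [Class-K Activity (§2.13)? no] AND [Primary Operation (§2.2)? yes] AND [Provisional Handling (§2.4)? yes] → not satisfied.
§2.7 — Reportable Use: [the data subjects have not given explicit consent? no] OR [the processing involves systematic monitoring of a public area? yes] → satisfied.
§2.9 — Controlled Disclosure: [the data relate to criminal convictions? no] OR [the data subjects have not given explicit consent? no] → not satisfied.
§2.10 — Listed Operation: [not a Controlled Disclosure (§2.9)? yes] OR [the data relate to criminal convictions? no] → satisfied.
§2.14 — Class-T Handling: [Primary Activity (§2.3)? no] OR [Reportable Use (§2.7)? yes] OR [Listed Operation (§2.10)? yes] → satisfied.
§2.1 — Class-M Processing: [a data-protection impact assessment has been completed? yes] AND [the processing is necessary for the performance of a contract? yes] → satisfied.
§2.16 — Essential Disclosure: [the data relate to criminal convictions? no] AND [the recipient is in a country with an adequacy finding? no] → not satisfied.
§2.11 — Registered Operation: [not a Class-M Processing (§2.1)? no] OR [Essential Disclosure (§2.16)? no] → not satisfied.
§2.12 — Exempt Transfer: [Class-T Handling (§2.14)? yes] AND [not a Registered Operation (§2.11)? yes] AND [the controller is established outside the jurisdiction? yes] → satisfied.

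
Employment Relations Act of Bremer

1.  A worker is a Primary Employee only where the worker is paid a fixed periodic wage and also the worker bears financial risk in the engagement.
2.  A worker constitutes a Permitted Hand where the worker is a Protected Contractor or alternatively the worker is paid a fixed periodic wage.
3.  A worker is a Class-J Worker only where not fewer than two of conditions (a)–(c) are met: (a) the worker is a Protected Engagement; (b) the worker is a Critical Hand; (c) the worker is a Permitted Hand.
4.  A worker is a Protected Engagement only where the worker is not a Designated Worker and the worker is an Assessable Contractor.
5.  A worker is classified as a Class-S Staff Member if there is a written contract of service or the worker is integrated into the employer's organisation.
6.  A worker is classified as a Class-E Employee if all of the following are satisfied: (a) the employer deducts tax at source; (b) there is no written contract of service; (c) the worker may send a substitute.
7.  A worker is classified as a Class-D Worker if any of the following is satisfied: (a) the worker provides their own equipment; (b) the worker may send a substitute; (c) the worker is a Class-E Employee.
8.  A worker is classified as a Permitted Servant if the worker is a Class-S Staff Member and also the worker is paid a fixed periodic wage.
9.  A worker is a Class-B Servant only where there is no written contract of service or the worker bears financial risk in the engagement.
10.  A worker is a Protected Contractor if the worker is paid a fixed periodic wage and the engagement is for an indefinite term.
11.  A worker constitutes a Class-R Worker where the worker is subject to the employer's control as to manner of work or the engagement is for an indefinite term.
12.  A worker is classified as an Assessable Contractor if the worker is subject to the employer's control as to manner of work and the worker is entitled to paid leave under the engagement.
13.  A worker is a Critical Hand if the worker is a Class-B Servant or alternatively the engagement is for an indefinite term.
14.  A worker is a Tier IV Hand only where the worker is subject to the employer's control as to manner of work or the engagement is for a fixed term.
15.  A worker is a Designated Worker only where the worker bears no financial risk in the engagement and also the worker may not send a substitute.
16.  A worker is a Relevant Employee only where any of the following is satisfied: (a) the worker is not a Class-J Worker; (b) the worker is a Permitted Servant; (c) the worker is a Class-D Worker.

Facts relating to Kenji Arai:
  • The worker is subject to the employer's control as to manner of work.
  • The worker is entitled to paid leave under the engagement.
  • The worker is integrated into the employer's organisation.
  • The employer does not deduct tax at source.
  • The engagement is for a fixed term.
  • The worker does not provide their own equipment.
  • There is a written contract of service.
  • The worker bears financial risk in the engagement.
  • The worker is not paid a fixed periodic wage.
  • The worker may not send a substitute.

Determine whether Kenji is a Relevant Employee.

paragraph 15 — Designated Worker: [the worker bears no financial risk in the engagement? no] AND [the worker may not send a substitute? yes] → not satisfied.
paragraph 12 — Assessable Contractor: [the worker is subject to the employer's control as to manner of work? yes] AND [the worker is entitled to paid leave under the engagement? yes] → satisfied.
paragraph 4 — Protected Engagement: [not a Designated Worker (paragraph 15)? yes] AND [Assessable Contractor (paragraph 12)? yes] → satisfied.
paragraph 9 — Class-B Servant: [there is no written contract of service? no] OR [the worker bears financial risk in the engagement? yes] → satisfied.
paragraph 13 — Critical Hand: [Class-B Servant (paragraph 9)? yes] OR [the engagement is for an indefinite term? no] → satisfied.
paragraph 10 — Protected Contractor: [the worker is paid a fixed periodic wage? no] AND [the engagement is for an indefinite term? no] → not satisfied.
paragraph 2 — Permitted Hand: [Protected Contractor (paragraph 10)? no] OR [the worker is paid a fixed periodic wage? no] → not satisfied.
paragraph 3 — Class-J Worker: Protected Engagement (paragraph 4)? yes; Critical Hand (paragraph 13)? yes; Permitted Hand (paragraph 2)? no — 2 of 3 hold (need ≥2) → satisfied.
paragraph 5 — Class-S Staff Member: [there is a written contract of service? yes] OR [the worker is integrated into the employer's organisation? yes] → satisfied.
paragraph 8 — Permitted Servant: [Class-S Staff Member (paragraph 5)? yes] AND [the worker is paid a fixed periodic wage? no] → not satisfied.
paragraph 6 — Class-E Employee: [the employer deducts tax at source? no] AND [there is no written contract of service? no] AND [the worker may send a substitute? no] → not satisfied.
paragraph 7 — Class-D Worker: [the worker provides their own equipment? no] OR [the worker may send a substitute? no] OR [Class-E Employee (paragraph 6)? no] → not satisfied.
paragraph 16 — Relevant Employee: [not a Class-J Worker (paragraph 3)? no] OR [Permitted Servant (paragraph 8)? no] OR [Class-D Worker (paragraph 7)? no] → not satisfied.

No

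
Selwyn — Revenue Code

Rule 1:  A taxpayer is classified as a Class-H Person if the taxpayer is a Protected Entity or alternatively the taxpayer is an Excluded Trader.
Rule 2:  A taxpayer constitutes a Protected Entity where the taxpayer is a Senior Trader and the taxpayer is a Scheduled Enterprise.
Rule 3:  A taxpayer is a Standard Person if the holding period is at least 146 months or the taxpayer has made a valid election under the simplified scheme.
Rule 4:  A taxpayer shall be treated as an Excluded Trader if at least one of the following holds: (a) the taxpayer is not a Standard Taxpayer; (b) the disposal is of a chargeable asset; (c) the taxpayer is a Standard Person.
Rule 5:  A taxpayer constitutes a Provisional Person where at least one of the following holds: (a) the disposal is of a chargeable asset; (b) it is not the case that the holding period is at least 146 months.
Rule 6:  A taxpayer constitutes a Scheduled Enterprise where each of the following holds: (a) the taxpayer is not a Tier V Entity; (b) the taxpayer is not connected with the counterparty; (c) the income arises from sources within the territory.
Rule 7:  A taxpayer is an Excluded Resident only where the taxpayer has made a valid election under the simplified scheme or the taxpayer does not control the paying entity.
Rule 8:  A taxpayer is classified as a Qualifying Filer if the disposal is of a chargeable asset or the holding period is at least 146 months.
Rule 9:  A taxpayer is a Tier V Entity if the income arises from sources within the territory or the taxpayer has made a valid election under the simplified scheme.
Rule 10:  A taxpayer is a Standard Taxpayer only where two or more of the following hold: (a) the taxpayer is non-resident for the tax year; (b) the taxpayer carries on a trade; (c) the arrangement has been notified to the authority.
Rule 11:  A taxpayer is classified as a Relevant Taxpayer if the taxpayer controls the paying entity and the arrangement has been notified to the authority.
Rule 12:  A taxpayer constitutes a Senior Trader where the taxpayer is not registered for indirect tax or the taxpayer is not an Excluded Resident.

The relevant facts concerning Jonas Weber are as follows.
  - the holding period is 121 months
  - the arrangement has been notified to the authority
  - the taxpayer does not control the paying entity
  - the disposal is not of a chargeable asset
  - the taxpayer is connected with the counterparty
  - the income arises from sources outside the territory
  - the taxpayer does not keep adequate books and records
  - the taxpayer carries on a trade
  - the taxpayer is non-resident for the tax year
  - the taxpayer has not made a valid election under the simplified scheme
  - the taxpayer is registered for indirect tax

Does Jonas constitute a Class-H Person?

rule 7 — Excluded Resident: [the taxpayer has made a valid election under the simplified scheme? no] OR [the taxpayer does not control the paying entity? yes] → satisfied.
rule 12 — Senior Trader: [the taxpayer is not registered for indirect tax? no] OR [not an Excluded Resident (rule 7)? no] → not satisfied.
rule 9 — Tier V Entity: [the income arises from sources within the territory? no] OR [the taxpayer has made a valid election under the simplified scheme? no] → not satisfied.
rule 6 — Scheduled Enterprise: [not a Tier V Entity (rule 9)? yes] AND [the taxpayer is not connected with the counterparty? no] AND [the income arises from sources within the territory? no] → not satisfied.
rule 2 — Protected Entity: [Senior Trader (rule 12)? no] AND [Scheduled Enterprise (rule 6)? no] → not satisfied.
rule 10 — Standard Taxpayer: the taxpayer is non-resident for the tax year? yes; the taxpayer carries on a trade? yes; the arrangement has been notified to the authority? yes — 3 of 3 hold (need ≥2) → satisfied.
rule 3 — Standard Person: [holding period: 121 months ≥ 146 months? no] OR [the taxpayer has made a valid election under the simplified scheme? no] → not satisfied.
rule 4 — Excluded Trader: [not a Standard Taxpayer (rule 10)? no] OR [the disposal is of a chargeable asset? no] OR [Standard Person (rule 3)? no] → not satisfied.
rule 1 — Class-H Person: [Protected Entity (rule 2)? no] OR [Excluded Trader (rule 4)? no] → not satisfied.

No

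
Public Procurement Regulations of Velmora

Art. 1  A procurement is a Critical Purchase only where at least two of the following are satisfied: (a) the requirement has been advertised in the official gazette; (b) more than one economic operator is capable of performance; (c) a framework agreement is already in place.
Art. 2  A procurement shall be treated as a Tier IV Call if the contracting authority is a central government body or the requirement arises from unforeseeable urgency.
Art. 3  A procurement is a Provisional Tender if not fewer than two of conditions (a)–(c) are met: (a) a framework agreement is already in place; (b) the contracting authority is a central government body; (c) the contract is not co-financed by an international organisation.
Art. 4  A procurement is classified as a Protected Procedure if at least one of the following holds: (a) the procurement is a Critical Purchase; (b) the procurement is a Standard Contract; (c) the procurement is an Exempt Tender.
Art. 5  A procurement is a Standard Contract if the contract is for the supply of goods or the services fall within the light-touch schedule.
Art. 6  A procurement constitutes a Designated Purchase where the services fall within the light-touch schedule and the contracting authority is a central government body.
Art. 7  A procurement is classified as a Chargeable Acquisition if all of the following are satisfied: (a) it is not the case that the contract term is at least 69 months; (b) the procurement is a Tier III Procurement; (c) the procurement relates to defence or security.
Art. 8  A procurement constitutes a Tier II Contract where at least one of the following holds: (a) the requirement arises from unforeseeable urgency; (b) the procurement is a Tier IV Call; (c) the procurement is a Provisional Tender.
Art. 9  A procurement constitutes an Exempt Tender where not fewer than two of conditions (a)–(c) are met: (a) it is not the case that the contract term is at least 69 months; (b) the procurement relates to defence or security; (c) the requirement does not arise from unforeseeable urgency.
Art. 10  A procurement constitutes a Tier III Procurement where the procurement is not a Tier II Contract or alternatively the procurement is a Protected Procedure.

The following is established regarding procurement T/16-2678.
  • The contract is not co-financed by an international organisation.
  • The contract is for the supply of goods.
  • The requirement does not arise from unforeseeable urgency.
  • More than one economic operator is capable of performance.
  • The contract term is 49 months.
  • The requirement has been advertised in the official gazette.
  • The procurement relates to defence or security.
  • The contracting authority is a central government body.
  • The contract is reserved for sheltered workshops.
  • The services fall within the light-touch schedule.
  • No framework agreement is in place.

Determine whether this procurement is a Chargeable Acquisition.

article 2 — Tier IV Call: [the contracting authority is a central government body? yes] OR [the requirement arises from unforeseeable urgency? no] → satisfied.
article 3 — Provisional Tender: a framework agreement is already in place? no; the contracting authority is a central government body? yes; the contract is not co-financed by an international organisation? yes — 2 of 3 hold (need ≥2) → satisfied.
article 8 — Tier II Contract: [the requirement arises from unforeseeable urgency? no] OR [Tier IV Call (article 2)? yes] OR [Provisional Tender (article 3)? yes] → satisfied.
article 1 — Critical Purchase: the requirement has been advertised in the official gazette? yes; more than one economic operator is capable of performance? yes; a framework agreement is already in place? no — 2 of 3 hold (need ≥2) → satisfied.
article 5 — Standard Contract: [the contract is for the supply of goods? yes] OR [the services fall within the light-touch schedule? yes] → satisfied.
article 9 — Exempt Tender: contract term: 49 months ≥ 69 months? no, so negated condition yes; the procurement relates to defence or security? yes; the requirement does not arise from unforeseeable urgency? yes — 3 of 3 hold (need ≥2) → satisfied.
article 4 — Protected Procedure: [Critical Purchase (article 1)? yes] OR [Standard Contract (article 5)? yes] OR [Exempt Tender (article 9)? yes] → satisfied.
article 10 — Tier III Procurement: [not a Tier II Contract (article 8)? no] OR [Protected Procedure (article 4)? yes] → satisfied.
article 7 — Chargeable Acquisition: [contract term: 49 months ≥ 69 months? no, so negated condition yes] AND [Tier III Procurement (article 10)? yes] AND [the procurement relates to defence or security? yes] → satisfied.

Yes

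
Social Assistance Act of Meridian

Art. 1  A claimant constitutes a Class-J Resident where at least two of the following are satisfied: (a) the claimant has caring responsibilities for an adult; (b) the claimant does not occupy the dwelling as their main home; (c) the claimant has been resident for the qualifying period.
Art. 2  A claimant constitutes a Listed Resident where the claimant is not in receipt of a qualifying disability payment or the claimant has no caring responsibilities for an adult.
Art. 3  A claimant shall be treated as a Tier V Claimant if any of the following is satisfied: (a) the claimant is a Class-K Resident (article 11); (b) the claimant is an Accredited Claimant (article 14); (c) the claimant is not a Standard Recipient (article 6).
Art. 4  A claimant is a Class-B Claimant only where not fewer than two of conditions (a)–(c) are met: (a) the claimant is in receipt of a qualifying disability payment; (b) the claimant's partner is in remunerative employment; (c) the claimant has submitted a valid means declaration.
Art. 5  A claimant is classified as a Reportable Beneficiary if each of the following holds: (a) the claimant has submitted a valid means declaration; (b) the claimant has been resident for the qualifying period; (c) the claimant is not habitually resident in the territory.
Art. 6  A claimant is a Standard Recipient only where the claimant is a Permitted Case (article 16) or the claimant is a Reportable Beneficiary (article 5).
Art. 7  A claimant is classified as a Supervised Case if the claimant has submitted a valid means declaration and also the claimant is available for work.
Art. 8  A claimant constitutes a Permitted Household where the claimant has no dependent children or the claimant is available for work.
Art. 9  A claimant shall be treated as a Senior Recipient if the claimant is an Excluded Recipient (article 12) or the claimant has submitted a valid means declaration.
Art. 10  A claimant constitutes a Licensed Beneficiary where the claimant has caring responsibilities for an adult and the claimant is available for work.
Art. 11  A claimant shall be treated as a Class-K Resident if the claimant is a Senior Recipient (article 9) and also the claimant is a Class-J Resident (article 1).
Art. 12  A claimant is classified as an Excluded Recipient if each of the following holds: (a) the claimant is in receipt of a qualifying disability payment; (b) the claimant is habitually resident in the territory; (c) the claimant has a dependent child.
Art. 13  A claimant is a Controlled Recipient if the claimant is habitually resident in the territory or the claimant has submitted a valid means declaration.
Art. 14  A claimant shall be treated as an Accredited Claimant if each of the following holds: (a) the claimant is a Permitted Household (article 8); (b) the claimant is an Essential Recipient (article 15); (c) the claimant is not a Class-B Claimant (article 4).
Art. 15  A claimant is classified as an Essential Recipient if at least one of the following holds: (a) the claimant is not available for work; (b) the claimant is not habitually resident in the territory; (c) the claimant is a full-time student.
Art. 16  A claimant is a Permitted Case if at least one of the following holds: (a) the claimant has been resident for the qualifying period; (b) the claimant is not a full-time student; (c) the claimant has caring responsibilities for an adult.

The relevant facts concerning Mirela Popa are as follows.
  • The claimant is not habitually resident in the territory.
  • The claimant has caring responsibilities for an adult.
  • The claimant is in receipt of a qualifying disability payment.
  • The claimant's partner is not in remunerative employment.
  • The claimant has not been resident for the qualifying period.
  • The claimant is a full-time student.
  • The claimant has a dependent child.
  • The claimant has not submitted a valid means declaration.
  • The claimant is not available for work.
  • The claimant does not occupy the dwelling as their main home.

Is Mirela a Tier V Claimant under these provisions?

No

Under article 12: the claimant is in receipt of a qualifying disability payment? yes; and the claimant is habitually resident in the territory? no; and the claimant has a dependent child? yes. So the claimant is not an Excluded Recipient.
Under article 9: Excluded Recipient (article 12)? no; or the claimant has submitted a valid means declaration? no. So the claimant is not a Senior Recipient.
Under article 1: the claimant has caring responsibilities for an adult? yes; the claimant does not occupy the dwelling as their main home? yes; the claimant has been resident for the qualifying period? no — 2 of 3 hold (need ≥2) → satisfied.
Under article 11: Senior Recipient (article 9)? no; and Class-J Resident (article 1)? yes. So the claimant is not a Class-K Resident.
Under article 8: the claimant has no dependent children? no; or the claimant is available for work? no. So the claimant is not a Permitted Household.
Under article 15: the claimant is not available for work? yes; or the claimant is not habitually resident in the territory? yes; or the claimant is a full-time student? yes. So the claimant is an Essential Recipient.
Under article 4: the claimant is in receipt of a qualifying disability payment? yes; the claimant's partner is in remunerative employment? no; the claimant has submitted a valid means declaration? no — 1 of 3 hold (need ≥2) → not satisfied.
Under article 14: Permitted Household (article 8)? no; and Essential Recipient (article 15)? yes; and not a Class-B Claimant (article 4)? yes. So the claimant is not an Accredited Claimant.
Under article 16: the claimant has been resident for the qualifying period? no; or the claimant is not a full-time student? no; or the claimant has caring responsibilities for an adult? yes. So the claimant is a Permitted Case.
Under article 5: the claimant has submitted a valid means declaration? no; and the claimant has been resident for the qualifying period? no; and the claimant is not habitually resident in the territory? yes. So the claimant is not a Reportable Beneficiary.
Under article 6: Permitted Case (article 16)? yes; or Reportable Beneficiary (article 5)? no. So the claimant is a Standard Recipient.
Under article 3: Class-K Resident (article 11)? no; or Accredited Claimant (article 14)? no; or not a Standard Recipient (article 6)? no. So the claimant is not a Tier V Claimant.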